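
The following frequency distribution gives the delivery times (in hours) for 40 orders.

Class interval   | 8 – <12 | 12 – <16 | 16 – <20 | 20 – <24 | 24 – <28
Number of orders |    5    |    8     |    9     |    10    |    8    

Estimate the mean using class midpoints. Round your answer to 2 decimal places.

18.80

Midpoints: 10, 14, 18, 22, 26
Σfm = 5×10 + 8×14 + 9×18 + 10×22 + 8×26 = 752
n = Σf = 40
Mean = 752 / 40 = 18.8000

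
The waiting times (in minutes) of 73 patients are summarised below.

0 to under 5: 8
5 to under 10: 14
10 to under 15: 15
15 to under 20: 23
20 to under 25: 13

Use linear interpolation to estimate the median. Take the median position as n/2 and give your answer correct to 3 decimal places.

14.833

Cumulative frequencies: 8, 22, 37, 60, 73
n = 73; position = n/2 = 36.5.
This falls in the class 10 to under 15: L = 10, F = 22, f = 15, h = 5.
Median ≈ 10 + ((36.5 − 22) / 15) × 5 = 14.8333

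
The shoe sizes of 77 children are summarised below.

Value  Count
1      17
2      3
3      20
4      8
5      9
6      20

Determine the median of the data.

Cumulative frequencies: 17, 20, 40, 48, 57, 77
n = 77, so the median is the value in position (n+1)/2 = 39.
Position 39 falls at value 3.

3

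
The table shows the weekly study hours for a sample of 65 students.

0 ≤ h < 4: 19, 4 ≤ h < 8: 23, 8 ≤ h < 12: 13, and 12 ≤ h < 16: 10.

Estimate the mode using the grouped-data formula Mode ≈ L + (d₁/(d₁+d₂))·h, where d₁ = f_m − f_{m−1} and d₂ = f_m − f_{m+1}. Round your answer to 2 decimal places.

5.14

Modal class: 4 ≤ h < 8 (highest frequency 23).
d₁ = 23 − 19 = 4, d₂ = 23 − 13 = 10
Mode ≈ 4 + (4/(4+10)) × 4 = 4 + 1.1429 = 5.1429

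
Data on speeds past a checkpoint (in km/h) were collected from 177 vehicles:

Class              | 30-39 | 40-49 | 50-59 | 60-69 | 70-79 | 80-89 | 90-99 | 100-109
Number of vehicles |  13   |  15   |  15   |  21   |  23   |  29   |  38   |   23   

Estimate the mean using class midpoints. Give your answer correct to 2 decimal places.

Midpoints: 34.5, 44.5, 54.5, 64.5, 74.5, 84.5, 94.5, 104.5
Σfm = 13×34.5 + 15×44.5 + 15×54.5 + 21×64.5 + 23×74.5 + 29×84.5 + 38×94.5 + 23×104.5 = 13446.5
n = Σf = 177
Mean = 13446.5 / 177 = 75.9689

75.97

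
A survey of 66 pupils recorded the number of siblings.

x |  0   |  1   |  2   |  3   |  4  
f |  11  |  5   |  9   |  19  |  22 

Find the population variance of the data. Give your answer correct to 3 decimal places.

Values: 0, 1, 2, 3, 4
n = 66, Σfx = 168, mean = 2.5455
Σfx² = 564
Σf(x − x̄)² = Σfx² − (Σfx)²/n = 564 − 168²/66 = 136.3636
Population variance = 136.3636 / 66 = 2.0661

2.066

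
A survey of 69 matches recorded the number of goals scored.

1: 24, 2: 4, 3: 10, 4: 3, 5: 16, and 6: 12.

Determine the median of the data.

Cumulative frequencies: 24, 28, 38, 41, 57, 69
n = 69, so the median is the value in position (n+1)/2 = 35.
Position 35 falls at value 3.

3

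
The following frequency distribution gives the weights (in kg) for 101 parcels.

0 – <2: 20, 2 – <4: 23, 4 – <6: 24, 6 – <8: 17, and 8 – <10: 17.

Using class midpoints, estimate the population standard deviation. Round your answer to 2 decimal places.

Midpoints: 1, 3, 5, 7, 9
n = 101, Σfm = 481, mean = 4.7624
Σfm² = 3037
Σf(m − x̄)² = Σfm² − (Σfm)²/n = 3037 − 481²/101 = 746.2970
Population variance = 746.2970 / 101 = 7.3891
Standard deviation = √7.3891 = 2.7183

2.72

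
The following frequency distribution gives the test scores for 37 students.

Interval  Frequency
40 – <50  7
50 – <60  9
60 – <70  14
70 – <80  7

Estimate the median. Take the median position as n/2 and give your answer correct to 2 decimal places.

Cumulative frequencies: 7, 16, 30, 37
n = 37; position = n/2 = 18.5.
This falls in the class 60 – <70: L = 60, F = 16, f = 14, h = 10.
Median ≈ 60 + ((18.5 − 16) / 14) × 10 = 61.7857

61.79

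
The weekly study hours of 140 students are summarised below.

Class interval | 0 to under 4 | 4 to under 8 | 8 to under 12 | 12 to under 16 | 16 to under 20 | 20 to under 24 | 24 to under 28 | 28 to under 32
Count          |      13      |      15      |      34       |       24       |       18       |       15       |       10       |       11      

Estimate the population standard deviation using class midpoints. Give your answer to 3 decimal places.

7.946

Midpoints: 2, 6, 10, 14, 18, 22, 26, 30
n = 140, Σfm = 2036, mean = 14.5429
Σfm² = 38448
Σf(m − x̄)² = Σfm² − (Σfm)²/n = 38448 − 2036²/140 = 8838.7429
Population variance = 8838.7429 / 140 = 63.1339
Standard deviation = √63.1339 = 7.9457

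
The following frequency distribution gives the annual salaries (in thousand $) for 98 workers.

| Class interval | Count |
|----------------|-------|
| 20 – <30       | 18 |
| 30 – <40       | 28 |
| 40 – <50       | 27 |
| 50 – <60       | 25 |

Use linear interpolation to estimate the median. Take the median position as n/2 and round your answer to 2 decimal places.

41.11

Cumulative frequencies: 18, 46, 73, 98
n = 98; position = n/2 = 49.
This falls in the class 40 – <50: L = 40, F = 46, f = 27, h = 10.
Median ≈ 40 + ((49 − 46) / 27) × 10 = 41.1111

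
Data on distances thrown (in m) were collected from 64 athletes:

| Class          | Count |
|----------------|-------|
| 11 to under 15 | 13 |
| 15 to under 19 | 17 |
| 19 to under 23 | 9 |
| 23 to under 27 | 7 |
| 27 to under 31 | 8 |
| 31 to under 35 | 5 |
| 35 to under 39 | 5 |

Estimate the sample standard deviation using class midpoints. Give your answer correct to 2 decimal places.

Midpoints: 13, 17, 21, 25, 29, 33, 37
n = 64, Σfm = 1404, mean = 21.9375
Σfm² = 34472
Σf(m − x̄)² = Σfm² − (Σfm)²/n = 34472 − 1404²/64 = 3671.7500
Sample variance = 3671.7500 / 63 = 58.2817
Standard deviation = √58.2817 = 7.6342

7.63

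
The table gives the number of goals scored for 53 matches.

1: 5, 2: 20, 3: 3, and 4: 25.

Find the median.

3

Cumulative frequencies: 5, 25, 28, 53
n = 53, so the median is the value in position (n+1)/2 = 27.
Position 27 falls at value 3.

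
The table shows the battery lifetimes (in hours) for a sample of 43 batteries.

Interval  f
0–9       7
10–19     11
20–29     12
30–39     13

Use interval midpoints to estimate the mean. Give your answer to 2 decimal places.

21.71

Midpoints: 4.5, 14.5, 24.5, 34.5
Σfm = 7×4.5 + 11×14.5 + 12×24.5 + 13×34.5 = 933.5
n = Σf = 43
Mean = 933.5 / 43 = 21.7093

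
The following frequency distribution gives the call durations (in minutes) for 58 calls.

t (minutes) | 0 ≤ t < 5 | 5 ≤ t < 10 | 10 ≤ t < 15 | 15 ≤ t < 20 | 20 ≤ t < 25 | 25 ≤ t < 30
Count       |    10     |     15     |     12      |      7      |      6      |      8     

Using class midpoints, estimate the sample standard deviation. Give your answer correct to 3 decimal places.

8.295

Midpoints: 2.5, 7.5, 12.5, 17.5, 22.5, 27.5
n = 58, Σfm = 765, mean = 13.1897
Σfm² = 14012.5
Σf(m − x̄)² = Σfm² − (Σfm)²/n = 14012.5 − 765²/58 = 3922.4138
Sample variance = 3922.4138 / 57 = 68.8143
Standard deviation = √68.8143 = 8.2954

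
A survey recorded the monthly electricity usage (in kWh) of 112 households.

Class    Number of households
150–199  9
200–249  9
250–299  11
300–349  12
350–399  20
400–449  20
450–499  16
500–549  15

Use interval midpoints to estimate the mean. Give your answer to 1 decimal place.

Midpoints: 174.5, 224.5, 274.5, 324.5, 374.5, 424.5, 474.5, 524.5
Σfm = 9×174.5 + 9×224.5 + 11×274.5 + 12×324.5 + 20×374.5 + 20×424.5 + 16×474.5 + 15×524.5 = 41944
n = Σf = 112
Mean = 41944 / 112 = 374.5000

374.5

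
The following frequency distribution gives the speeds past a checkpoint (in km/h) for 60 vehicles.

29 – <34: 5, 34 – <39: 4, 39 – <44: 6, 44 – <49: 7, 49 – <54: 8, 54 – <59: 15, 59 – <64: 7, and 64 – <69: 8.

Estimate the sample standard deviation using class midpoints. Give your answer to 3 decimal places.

10.535

Midpoints: 31.5, 36.5, 41.5, 46.5, 51.5, 56.5, 61.5, 66.5
n = 60, Σfm = 3100, mean = 51.6667
Σfm² = 166715
Σf(m − x̄)² = Σfm² − (Σfm)²/n = 166715 − 3100²/60 = 6548.3333
Sample variance = 6548.3333 / 59 = 110.9887
Standard deviation = √110.9887 = 10.5351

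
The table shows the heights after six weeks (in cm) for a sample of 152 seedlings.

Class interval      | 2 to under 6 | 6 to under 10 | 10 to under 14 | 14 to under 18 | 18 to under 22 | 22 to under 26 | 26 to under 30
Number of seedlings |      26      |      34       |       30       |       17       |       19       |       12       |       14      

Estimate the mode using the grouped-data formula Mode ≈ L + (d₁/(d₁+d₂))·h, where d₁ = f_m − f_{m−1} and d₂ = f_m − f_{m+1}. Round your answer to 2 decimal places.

8.67

Modal class: 6 to under 10 (highest frequency 34).
d₁ = 34 − 26 = 8, d₂ = 34 − 30 = 4
Mode ≈ 6 + (8/(8+4)) × 4 = 6 + 2.6667 = 8.6667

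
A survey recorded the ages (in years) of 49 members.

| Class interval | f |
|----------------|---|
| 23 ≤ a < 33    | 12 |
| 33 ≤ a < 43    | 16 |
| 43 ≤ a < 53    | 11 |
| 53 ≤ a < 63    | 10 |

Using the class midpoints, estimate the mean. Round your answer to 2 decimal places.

Midpoints: 28, 38, 48, 58
Σfm = 12×28 + 16×38 + 11×48 + 10×58 = 2052
n = Σf = 49
Mean = 2052 / 49 = 41.8776

41.88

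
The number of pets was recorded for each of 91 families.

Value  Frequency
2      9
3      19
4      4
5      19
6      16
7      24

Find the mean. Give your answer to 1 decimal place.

4.9

Values: 2, 3, 4, 5, 6, 7
Σfx = 9×2 + 19×3 + 4×4 + 19×5 + 16×6 + 24×7 = 450
n = Σf = 91
Mean = 450 / 91 = 4.9451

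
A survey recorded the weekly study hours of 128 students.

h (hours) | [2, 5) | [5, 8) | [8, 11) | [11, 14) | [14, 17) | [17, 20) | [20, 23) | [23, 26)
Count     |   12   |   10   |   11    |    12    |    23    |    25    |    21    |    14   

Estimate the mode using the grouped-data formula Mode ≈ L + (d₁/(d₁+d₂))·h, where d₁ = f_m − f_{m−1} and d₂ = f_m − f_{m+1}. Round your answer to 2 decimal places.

18.00

Modal class: [17, 20) (highest frequency 25).
d₁ = 25 − 23 = 2, d₂ = 25 − 21 = 4
Mode ≈ 17 + (2/(2+4)) × 3 = 17 + 1.0000 = 18.0000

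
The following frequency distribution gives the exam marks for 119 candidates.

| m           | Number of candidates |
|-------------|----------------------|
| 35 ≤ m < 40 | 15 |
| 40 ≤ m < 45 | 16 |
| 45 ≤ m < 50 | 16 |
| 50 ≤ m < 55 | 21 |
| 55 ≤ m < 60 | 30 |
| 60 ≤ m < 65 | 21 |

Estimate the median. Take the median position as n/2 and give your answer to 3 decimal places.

Cumulative frequencies: 15, 31, 47, 68, 98, 119
n = 119; position = n/2 = 59.5.
This falls in the class 50 ≤ m < 55: L = 50, F = 47, f = 21, h = 5.
Median ≈ 50 + ((59.5 − 47) / 21) × 5 = 52.9762

52.976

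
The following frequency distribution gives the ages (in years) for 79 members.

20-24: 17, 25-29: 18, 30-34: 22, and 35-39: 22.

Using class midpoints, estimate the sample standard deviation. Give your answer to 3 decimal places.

5.565

Midpoints: 22, 27, 32, 37
n = 79, Σfm = 2378, mean = 30.1013
Σfm² = 73996
Σf(m − x̄)² = Σfm² − (Σfm)²/n = 73996 − 2378²/79 = 2415.1899
Sample variance = 2415.1899 / 78 = 30.9640
Standard deviation = √30.9640 = 5.5645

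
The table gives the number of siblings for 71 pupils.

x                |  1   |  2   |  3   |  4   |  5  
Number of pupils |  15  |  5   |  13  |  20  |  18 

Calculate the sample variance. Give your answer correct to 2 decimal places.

Values: 1, 2, 3, 4, 5
n = 71, Σfx = 234, mean = 3.2958
Σfx² = 922
Σf(x − x̄)² = Σfx² − (Σfx)²/n = 922 − 234²/71 = 150.7887
Sample variance = 150.7887 / 70 = 2.1541

2.15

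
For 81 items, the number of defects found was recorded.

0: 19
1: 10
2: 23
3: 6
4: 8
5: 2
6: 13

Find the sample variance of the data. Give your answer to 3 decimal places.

4.217

Values: 0, 1, 2, 3, 4, 5, 6
n = 81, Σfx = 194, mean = 2.3951
Σfx² = 802
Σf(x − x̄)² = Σfx² − (Σfx)²/n = 802 − 194²/81 = 337.3580
Sample variance = 337.3580 / 80 = 4.2170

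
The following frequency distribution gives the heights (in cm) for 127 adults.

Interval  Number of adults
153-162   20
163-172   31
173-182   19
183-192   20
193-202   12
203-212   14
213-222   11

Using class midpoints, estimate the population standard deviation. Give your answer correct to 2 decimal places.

Midpoints: 157.5, 167.5, 177.5, 187.5, 197.5, 207.5, 217.5
n = 127, Σfm = 23132.5, mean = 182.1457
Σfm² = 4258843.75
Σf(m − x̄)² = Σfm² − (Σfm)²/n = 4258843.75 − 23132.5²/127 = 45359.0551
Population variance = 45359.0551 / 127 = 357.1579
Standard deviation = √357.1579 = 18.8986

18.90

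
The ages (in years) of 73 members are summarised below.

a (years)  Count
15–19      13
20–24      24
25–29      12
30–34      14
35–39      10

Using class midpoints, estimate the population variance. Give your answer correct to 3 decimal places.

43.320

Midpoints: 17, 22, 27, 32, 37
n = 73, Σfm = 1891, mean = 25.9041
Σfm² = 52147
Σf(m − x̄)² = Σfm² − (Σfm)²/n = 52147 − 1891²/73 = 3162.3288
Population variance = 3162.3288 / 73 = 43.3196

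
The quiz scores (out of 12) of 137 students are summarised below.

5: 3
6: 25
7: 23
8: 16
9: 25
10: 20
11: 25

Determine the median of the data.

Cumulative frequencies: 3, 28, 51, 67, 92, 112, 137
n = 137, so the median is the value in position (n+1)/2 = 69.
Position 69 falls at value 9.

9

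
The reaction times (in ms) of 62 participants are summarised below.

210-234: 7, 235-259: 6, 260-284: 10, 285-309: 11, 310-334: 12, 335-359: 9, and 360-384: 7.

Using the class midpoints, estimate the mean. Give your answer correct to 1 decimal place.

300.2

Midpoints: 222, 247, 272, 297, 322, 347, 372
Σfm = 7×222 + 6×247 + 10×272 + 11×297 + 12×322 + 9×347 + 7×372 = 18614
n = Σf = 62
Mean = 18614 / 62 = 300.2258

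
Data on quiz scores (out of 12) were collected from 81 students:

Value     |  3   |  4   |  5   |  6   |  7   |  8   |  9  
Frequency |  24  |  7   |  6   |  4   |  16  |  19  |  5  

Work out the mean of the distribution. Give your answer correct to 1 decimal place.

5.7

Values: 3, 4, 5, 6, 7, 8, 9
Σfx = 24×3 + 7×4 + 6×5 + 4×6 + 16×7 + 19×8 + 5×9 = 463
n = Σf = 81
Mean = 463 / 81 = 5.7160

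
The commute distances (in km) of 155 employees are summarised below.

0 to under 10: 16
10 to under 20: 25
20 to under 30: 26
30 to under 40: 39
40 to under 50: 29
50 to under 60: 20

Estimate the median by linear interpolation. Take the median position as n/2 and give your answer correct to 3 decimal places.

Cumulative frequencies: 16, 41, 67, 106, 135, 155
n = 155; position = n/2 = 77.5.
This falls in the class 30 to under 40: L = 30, F = 67, f = 39, h = 10.
Median ≈ 30 + ((77.5 − 67) / 39) × 10 = 32.6923

32.692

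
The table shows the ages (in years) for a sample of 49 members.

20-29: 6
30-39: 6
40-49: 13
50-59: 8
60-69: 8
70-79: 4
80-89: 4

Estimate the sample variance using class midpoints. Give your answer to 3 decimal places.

305.017

Midpoints: 24.5, 34.5, 44.5, 54.5, 64.5, 74.5, 84.5
n = 49, Σfm = 2520.5, mean = 51.4388
Σfm² = 144292.25
Σf(m − x̄)² = Σfm² − (Σfm)²/n = 144292.25 − 2520.5²/49 = 14640.8163
Sample variance = 14640.8163 / 48 = 305.0170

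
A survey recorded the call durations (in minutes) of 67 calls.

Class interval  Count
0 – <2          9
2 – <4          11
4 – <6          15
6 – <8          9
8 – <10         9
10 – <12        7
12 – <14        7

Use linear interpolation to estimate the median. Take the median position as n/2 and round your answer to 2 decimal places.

5.80

Cumulative frequencies: 9, 20, 35, 44, 53, 60, 67
n = 67; position = n/2 = 33.5.
This falls in the class 4 – <6: L = 4, F = 20, f = 15, h = 2.
Median ≈ 4 + ((33.5 − 20) / 15) × 2 = 5.8000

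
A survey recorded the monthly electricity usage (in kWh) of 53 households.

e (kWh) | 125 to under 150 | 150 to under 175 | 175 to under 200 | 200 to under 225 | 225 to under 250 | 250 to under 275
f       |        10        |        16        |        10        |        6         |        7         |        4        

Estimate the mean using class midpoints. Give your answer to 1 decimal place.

185.6

Midpoints: 137.5, 162.5, 187.5, 212.5, 237.5, 262.5
Σfm = 10×137.5 + 16×162.5 + 10×187.5 + 6×212.5 + 7×237.5 + 4×262.5 = 9837.5
n = Σf = 53
Mean = 9837.5 / 53 = 185.6132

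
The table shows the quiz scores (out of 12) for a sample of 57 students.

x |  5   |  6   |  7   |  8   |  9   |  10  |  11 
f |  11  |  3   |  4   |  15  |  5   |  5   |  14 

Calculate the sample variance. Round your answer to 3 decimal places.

Values: 5, 6, 7, 8, 9, 10, 11
n = 57, Σfx = 470, mean = 8.2456
Σfx² = 4138
Σf(x − x̄)² = Σfx² − (Σfx)²/n = 4138 − 470²/57 = 262.5614
Sample variance = 262.5614 / 56 = 4.6886

4.689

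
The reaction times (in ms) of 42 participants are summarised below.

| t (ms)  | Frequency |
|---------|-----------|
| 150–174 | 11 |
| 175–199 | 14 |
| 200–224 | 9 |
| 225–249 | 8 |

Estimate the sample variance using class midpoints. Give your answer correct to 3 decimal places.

721.545

Midpoints: 162, 187, 212, 237
n = 42, Σfm = 8204, mean = 195.3333
Σfm² = 1632098
Σf(m − x̄)² = Σfm² − (Σfm)²/n = 1632098 − 8204²/42 = 29583.3333
Sample variance = 29583.3333 / 41 = 721.5447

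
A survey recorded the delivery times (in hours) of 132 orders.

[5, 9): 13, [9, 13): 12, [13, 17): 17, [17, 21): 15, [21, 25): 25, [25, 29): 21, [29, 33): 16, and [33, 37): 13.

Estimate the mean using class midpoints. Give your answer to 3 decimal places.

Midpoints: 7, 11, 15, 19, 23, 27, 31, 35
Σfm = 13×7 + 12×11 + 17×15 + 15×19 + 25×23 + 21×27 + 16×31 + 13×35 = 2856
n = Σf = 132
Mean = 2856 / 132 = 21.6364

21.636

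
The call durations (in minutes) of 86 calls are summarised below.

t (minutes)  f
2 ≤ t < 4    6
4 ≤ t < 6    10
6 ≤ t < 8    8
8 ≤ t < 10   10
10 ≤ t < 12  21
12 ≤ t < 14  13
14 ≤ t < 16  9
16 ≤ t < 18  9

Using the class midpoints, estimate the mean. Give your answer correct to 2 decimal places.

10.49

Midpoints: 3, 5, 7, 9, 11, 13, 15, 17
Σfm = 6×3 + 10×5 + 8×7 + 10×9 + 21×11 + 13×13 + 9×15 + 9×17 = 902
n = Σf = 86
Mean = 902 / 86 = 10.4884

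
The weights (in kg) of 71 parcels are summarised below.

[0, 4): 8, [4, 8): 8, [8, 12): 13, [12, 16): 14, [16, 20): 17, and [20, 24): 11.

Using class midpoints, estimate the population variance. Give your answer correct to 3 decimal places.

Midpoints: 2, 6, 10, 14, 18, 22
n = 71, Σfm = 938, mean = 13.2113
Σfm² = 15196
Σf(m − x̄)² = Σfm² − (Σfm)²/n = 15196 − 938²/71 = 2803.8310
Population variance = 2803.8310 / 71 = 39.4906

39.491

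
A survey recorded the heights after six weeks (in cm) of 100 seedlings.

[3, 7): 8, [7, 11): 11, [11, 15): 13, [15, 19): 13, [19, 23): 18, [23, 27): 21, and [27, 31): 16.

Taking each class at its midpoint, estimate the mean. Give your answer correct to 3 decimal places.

18.960

Midpoints: 5, 9, 13, 17, 21, 25, 29
Σfm = 8×5 + 11×9 + 13×13 + 13×17 + 18×21 + 21×25 + 16×29 = 1896
n = Σf = 100
Mean = 1896 / 100 = 18.9600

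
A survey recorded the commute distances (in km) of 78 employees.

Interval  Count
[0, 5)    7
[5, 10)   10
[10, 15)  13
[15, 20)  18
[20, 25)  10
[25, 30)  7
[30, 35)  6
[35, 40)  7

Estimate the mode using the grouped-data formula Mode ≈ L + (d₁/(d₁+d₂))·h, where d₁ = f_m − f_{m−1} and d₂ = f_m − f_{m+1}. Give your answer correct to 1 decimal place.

Modal class: [15, 20) (highest frequency 18).
d₁ = 18 − 13 = 5, d₂ = 18 − 10 = 8
Mode ≈ 15 + (5/(5+8)) × 5 = 15 + 1.9231 = 16.9231

16.9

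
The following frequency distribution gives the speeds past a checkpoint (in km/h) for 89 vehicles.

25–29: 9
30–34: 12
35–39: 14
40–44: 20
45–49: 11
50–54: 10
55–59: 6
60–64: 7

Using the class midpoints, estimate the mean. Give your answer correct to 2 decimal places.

42.67

Midpoints: 27, 32, 37, 42, 47, 52, 57, 62
Σfm = 9×27 + 12×32 + 14×37 + 20×42 + 11×47 + 10×52 + 6×57 + 7×62 = 3798
n = Σf = 89
Mean = 3798 / 89 = 42.6742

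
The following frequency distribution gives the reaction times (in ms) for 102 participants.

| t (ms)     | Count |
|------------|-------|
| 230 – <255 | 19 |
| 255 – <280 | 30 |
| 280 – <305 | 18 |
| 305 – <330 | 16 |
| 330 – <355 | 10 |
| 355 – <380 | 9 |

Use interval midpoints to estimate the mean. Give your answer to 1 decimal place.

291.3

Midpoints: 242.5, 267.5, 292.5, 317.5, 342.5, 367.5
Σfm = 19×242.5 + 30×267.5 + 18×292.5 + 16×317.5 + 10×342.5 + 9×367.5 = 29710
n = Σf = 102
Mean = 29710 / 102 = 291.2745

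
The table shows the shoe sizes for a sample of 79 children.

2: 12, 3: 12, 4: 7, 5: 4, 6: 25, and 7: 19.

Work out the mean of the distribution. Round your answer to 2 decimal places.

4.95

Values: 2, 3, 4, 5, 6, 7
Σfx = 12×2 + 12×3 + 7×4 + 4×5 + 25×6 + 19×7 = 391
n = Σf = 79
Mean = 391 / 79 = 4.9494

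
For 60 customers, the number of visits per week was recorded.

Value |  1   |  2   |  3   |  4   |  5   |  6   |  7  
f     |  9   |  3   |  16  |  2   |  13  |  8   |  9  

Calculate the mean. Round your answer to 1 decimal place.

4.1

Values: 1, 2, 3, 4, 5, 6, 7
Σfx = 9×1 + 3×2 + 16×3 + 2×4 + 13×5 + 8×6 + 9×7 = 247
n = Σf = 60
Mean = 247 / 60 = 4.1167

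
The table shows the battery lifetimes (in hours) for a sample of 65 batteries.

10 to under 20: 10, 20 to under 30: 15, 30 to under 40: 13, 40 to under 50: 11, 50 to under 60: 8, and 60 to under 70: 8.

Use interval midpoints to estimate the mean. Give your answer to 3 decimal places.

Midpoints: 15, 25, 35, 45, 55, 65
Σfm = 10×15 + 15×25 + 13×35 + 11×45 + 8×55 + 8×65 = 2435
n = Σf = 65
Mean = 2435 / 65 = 37.4615

37.462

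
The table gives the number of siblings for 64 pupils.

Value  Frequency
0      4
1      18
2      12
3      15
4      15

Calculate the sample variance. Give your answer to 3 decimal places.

1.641

Values: 0, 1, 2, 3, 4
n = 64, Σfx = 147, mean = 2.2969
Σfx² = 441
Σf(x − x̄)² = Σfx² − (Σfx)²/n = 441 − 147²/64 = 103.3594
Sample variance = 103.3594 / 63 = 1.6406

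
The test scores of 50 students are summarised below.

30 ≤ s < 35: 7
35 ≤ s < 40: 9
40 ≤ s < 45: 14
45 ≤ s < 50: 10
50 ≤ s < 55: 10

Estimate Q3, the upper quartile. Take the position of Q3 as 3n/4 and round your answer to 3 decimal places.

Cumulative frequencies: 7, 16, 30, 40, 50
n = 50; position = 3n/4 = 37.5.
This falls in the class 45 ≤ s < 50: L = 45, F = 30, f = 10, h = 5.
Upper quartile ≈ 45 + ((37.5 − 30) / 10) × 5 = 48.7500

48.750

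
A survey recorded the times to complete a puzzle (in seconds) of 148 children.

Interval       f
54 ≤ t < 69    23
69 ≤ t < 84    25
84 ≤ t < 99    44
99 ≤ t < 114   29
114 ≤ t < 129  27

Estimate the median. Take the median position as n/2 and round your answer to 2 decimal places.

92.86

Cumulative frequencies: 23, 48, 92, 121, 148
n = 148; position = n/2 = 74.
This falls in the class 84 ≤ t < 99: L = 84, F = 48, f = 44, h = 15.
Median ≈ 84 + ((74 − 48) / 44) × 15 = 92.8636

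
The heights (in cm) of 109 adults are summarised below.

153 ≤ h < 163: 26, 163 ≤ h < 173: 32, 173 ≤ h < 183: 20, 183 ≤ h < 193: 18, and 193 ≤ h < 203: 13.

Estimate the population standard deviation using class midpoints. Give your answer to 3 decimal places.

13.249

Midpoints: 158, 168, 178, 188, 198
n = 109, Σfm = 19002, mean = 174.3303
Σfm² = 3331756
Σf(m − x̄)² = Σfm² − (Σfm)²/n = 3331756 − 19002²/109 = 19132.1101
Population variance = 19132.1101 / 109 = 175.5239
Standard deviation = √175.5239 = 13.2485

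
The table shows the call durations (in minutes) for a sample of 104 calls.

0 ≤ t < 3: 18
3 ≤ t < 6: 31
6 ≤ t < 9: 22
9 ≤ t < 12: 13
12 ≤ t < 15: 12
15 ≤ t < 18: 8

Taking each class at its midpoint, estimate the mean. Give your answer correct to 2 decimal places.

Midpoints: 1.5, 4.5, 7.5, 10.5, 13.5, 16.5
Σfm = 18×1.5 + 31×4.5 + 22×7.5 + 13×10.5 + 12×13.5 + 8×16.5 = 762
n = Σf = 104
Mean = 762 / 104 = 7.3269

7.33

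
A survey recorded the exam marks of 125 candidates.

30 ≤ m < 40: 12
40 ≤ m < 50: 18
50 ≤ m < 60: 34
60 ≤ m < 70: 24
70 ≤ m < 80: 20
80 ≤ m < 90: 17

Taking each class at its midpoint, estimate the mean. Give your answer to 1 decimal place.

Midpoints: 35, 45, 55, 65, 75, 85
Σfm = 12×35 + 18×45 + 34×55 + 24×65 + 20×75 + 17×85 = 7605
n = Σf = 125
Mean = 7605 / 125 = 60.8400

60.8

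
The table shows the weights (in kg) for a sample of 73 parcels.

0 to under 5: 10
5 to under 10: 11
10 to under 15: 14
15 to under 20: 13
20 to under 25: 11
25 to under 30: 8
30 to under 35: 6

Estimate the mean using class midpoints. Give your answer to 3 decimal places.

Midpoints: 2.5, 7.5, 12.5, 17.5, 22.5, 27.5, 32.5
Σfm = 10×2.5 + 11×7.5 + 14×12.5 + 13×17.5 + 11×22.5 + 8×27.5 + 6×32.5 = 1172.5
n = Σf = 73
Mean = 1172.5 / 73 = 16.0616

16.062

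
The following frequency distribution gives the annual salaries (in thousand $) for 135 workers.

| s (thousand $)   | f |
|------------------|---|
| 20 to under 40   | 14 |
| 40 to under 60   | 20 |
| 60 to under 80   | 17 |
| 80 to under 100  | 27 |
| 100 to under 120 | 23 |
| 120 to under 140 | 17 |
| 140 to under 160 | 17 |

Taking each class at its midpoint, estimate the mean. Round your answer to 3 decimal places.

91.333

Midpoints: 30, 50, 70, 90, 110, 130, 150
Σfm = 14×30 + 20×50 + 17×70 + 27×90 + 23×110 + 17×130 + 17×150 = 12330
n = Σf = 135
Mean = 12330 / 135 = 91.3333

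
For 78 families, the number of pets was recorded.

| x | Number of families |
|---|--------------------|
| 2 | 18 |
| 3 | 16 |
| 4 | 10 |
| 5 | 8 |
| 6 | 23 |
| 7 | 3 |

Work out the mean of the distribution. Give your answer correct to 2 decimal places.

Values: 2, 3, 4, 5, 6, 7
Σfx = 18×2 + 16×3 + 10×4 + 8×5 + 23×6 + 3×7 = 323
n = Σf = 78
Mean = 323 / 78 = 4.1410

4.14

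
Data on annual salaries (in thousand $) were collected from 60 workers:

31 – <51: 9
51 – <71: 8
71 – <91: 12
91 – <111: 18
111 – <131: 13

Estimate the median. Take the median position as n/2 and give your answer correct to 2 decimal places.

Cumulative frequencies: 9, 17, 29, 47, 60
n = 60; position = n/2 = 30.
This falls in the class 91 – <111: L = 91, F = 29, f = 18, h = 20.
Median ≈ 91 + ((30 − 29) / 18) × 20 = 92.1111

92.11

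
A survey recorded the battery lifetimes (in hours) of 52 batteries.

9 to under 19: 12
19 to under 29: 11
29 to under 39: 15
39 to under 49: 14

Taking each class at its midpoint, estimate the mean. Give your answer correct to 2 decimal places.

Midpoints: 14, 24, 34, 44
Σfm = 12×14 + 11×24 + 15×34 + 14×44 = 1558
n = Σf = 52
Mean = 1558 / 52 = 29.9615

29.96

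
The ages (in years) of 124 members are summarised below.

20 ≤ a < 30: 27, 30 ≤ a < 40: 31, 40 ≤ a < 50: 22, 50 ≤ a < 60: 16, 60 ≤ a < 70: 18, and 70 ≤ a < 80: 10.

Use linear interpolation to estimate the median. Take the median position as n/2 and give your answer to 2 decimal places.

41.82

Cumulative frequencies: 27, 58, 80, 96, 114, 124
n = 124; position = n/2 = 62.
This falls in the class 40 ≤ a < 50: L = 40, F = 58, f = 22, h = 10.
Median ≈ 40 + ((62 − 58) / 22) × 10 = 41.8182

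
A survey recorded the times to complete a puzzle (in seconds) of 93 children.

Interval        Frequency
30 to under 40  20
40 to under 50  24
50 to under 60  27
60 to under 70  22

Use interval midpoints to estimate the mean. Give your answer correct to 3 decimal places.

Midpoints: 35, 45, 55, 65
Σfm = 20×35 + 24×45 + 27×55 + 22×65 = 4695
n = Σf = 93
Mean = 4695 / 93 = 50.4839

50.484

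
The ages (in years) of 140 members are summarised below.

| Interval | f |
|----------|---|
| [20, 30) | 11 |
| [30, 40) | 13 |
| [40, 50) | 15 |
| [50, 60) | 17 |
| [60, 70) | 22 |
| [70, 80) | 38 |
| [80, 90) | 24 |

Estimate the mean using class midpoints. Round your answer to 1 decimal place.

61.9

Midpoints: 25, 35, 45, 55, 65, 75, 85
Σfm = 11×25 + 13×35 + 15×45 + 17×55 + 22×65 + 38×75 + 24×85 = 8660
n = Σf = 140
Mean = 8660 / 140 = 61.8571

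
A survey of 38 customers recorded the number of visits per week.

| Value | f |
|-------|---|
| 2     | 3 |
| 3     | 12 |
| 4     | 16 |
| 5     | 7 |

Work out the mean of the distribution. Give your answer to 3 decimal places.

Values: 2, 3, 4, 5
Σfx = 3×2 + 12×3 + 16×4 + 7×5 = 141
n = Σf = 38
Mean = 141 / 38 = 3.7105

3.711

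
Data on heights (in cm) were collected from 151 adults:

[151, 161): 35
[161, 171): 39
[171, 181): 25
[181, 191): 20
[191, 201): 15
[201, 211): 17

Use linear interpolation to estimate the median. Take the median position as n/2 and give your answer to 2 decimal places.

171.60

Cumulative frequencies: 35, 74, 99, 119, 134, 151
n = 151; position = n/2 = 75.5.
This falls in the class [171, 181): L = 171, F = 74, f = 25, h = 10.
Median ≈ 171 + ((75.5 − 74) / 25) × 10 = 171.6000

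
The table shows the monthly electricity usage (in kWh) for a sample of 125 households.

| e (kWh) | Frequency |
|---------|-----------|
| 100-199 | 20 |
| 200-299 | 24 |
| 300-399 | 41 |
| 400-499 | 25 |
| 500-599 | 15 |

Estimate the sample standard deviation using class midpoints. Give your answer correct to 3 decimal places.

Midpoints: 149.5, 249.5, 349.5, 449.5, 549.5
n = 125, Σfm = 42787.5, mean = 342.3000
Σfm² = 16529681.25
Σf(m − x̄)² = Σfm² − (Σfm)²/n = 16529681.25 − 42787.5²/125 = 1883520.0000
Sample variance = 1883520.0000 / 124 = 15189.6774
Standard deviation = √15189.6774 = 123.2464

123.246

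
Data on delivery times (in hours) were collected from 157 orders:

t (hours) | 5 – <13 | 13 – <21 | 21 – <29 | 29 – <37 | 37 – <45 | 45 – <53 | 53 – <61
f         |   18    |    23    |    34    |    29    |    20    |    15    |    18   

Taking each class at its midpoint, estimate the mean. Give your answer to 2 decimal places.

Midpoints: 9, 17, 25, 33, 41, 49, 57
Σfm = 18×9 + 23×17 + 34×25 + 29×33 + 20×41 + 15×49 + 18×57 = 4941
n = Σf = 157
Mean = 4941 / 157 = 31.4713

31.47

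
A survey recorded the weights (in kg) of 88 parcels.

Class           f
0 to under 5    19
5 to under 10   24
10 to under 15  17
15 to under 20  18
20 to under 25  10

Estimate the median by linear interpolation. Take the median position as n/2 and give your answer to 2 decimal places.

Cumulative frequencies: 19, 43, 60, 78, 88
n = 88; position = n/2 = 44.
This falls in the class 10 to under 15: L = 10, F = 43, f = 17, h = 5.
Median ≈ 10 + ((44 − 43) / 17) × 5 = 10.2941

10.29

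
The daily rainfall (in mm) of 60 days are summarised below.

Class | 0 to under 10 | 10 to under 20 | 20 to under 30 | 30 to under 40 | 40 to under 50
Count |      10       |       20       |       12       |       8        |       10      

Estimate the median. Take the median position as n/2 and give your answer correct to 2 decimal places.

Cumulative frequencies: 10, 30, 42, 50, 60
n = 60; position = n/2 = 30.
This falls in the class 10 to under 20: L = 10, F = 10, f = 20, h = 10.
Median ≈ 10 + ((30 − 10) / 20) × 10 = 20.0000

20.00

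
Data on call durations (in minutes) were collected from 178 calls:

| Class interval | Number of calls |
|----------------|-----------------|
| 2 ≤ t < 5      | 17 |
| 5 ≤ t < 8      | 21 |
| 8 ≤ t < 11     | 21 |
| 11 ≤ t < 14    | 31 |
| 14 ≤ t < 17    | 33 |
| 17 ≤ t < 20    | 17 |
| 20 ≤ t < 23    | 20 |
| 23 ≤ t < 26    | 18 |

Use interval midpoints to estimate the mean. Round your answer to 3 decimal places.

Midpoints: 3.5, 6.5, 9.5, 12.5, 15.5, 18.5, 21.5, 24.5
Σfm = 17×3.5 + 21×6.5 + 21×9.5 + 31×12.5 + 33×15.5 + 17×18.5 + 20×21.5 + 18×24.5 = 2480
n = Σf = 178
Mean = 2480 / 178 = 13.9326

13.933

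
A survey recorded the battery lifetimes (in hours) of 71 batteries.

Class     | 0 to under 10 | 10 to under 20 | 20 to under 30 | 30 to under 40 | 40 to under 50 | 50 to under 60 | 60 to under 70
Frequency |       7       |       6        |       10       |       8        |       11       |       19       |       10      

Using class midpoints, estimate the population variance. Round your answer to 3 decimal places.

Midpoints: 5, 15, 25, 35, 45, 55, 65
n = 71, Σfm = 2845, mean = 40.0704
Σfm² = 139575
Σf(m − x̄)² = Σfm² − (Σfm)²/n = 139575 − 2845²/71 = 25574.6479
Population variance = 25574.6479 / 71 = 360.2063

360.206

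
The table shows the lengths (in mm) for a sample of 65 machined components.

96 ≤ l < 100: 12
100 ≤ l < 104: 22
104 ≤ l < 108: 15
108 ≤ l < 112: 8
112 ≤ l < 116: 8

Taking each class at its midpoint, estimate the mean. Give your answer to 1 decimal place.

104.6

Midpoints: 98, 102, 106, 110, 114
Σfm = 12×98 + 22×102 + 15×106 + 8×110 + 8×114 = 6802
n = Σf = 65
Mean = 6802 / 65 = 104.6462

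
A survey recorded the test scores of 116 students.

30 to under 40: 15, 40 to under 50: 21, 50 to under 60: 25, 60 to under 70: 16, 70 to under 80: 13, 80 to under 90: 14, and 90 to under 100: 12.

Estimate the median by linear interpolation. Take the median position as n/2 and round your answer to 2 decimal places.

58.80

Cumulative frequencies: 15, 36, 61, 77, 90, 104, 116
n = 116; position = n/2 = 58.
This falls in the class 50 to under 60: L = 50, F = 36, f = 25, h = 10.
Median ≈ 50 + ((58 − 36) / 25) × 10 = 58.8000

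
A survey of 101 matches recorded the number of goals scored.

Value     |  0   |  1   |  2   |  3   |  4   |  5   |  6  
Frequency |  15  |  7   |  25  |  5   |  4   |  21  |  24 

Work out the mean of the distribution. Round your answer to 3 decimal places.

3.337

Values: 0, 1, 2, 3, 4, 5, 6
Σfx = 15×0 + 7×1 + 25×2 + 5×3 + 4×4 + 21×5 + 24×6 = 337
n = Σf = 101
Mean = 337 / 101 = 3.3366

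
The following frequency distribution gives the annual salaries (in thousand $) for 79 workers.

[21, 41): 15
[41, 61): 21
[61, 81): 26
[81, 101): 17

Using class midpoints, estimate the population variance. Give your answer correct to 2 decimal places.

Midpoints: 31, 51, 71, 91
n = 79, Σfm = 4929, mean = 62.3924
Σfm² = 340879
Σf(m − x̄)² = Σfm² − (Σfm)²/n = 340879 − 4929²/79 = 33346.8354
Population variance = 33346.8354 / 79 = 422.1118

422.11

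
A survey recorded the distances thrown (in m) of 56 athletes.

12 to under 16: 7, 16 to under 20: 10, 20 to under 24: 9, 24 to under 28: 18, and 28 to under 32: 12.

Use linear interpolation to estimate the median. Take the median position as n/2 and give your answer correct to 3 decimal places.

Cumulative frequencies: 7, 17, 26, 44, 56
n = 56; position = n/2 = 28.
This falls in the class 24 to under 28: L = 24, F = 26, f = 18, h = 4.
Median ≈ 24 + ((28 − 26) / 18) × 4 = 24.4444

24.444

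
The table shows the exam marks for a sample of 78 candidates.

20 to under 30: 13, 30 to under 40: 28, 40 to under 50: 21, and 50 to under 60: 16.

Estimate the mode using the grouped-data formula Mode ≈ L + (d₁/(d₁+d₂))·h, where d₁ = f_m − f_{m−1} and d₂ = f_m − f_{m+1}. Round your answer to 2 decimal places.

36.82

Modal class: 30 to under 40 (highest frequency 28).
d₁ = 28 − 13 = 15, d₂ = 28 − 21 = 7
Mode ≈ 30 + (15/(15+7)) × 10 = 30 + 6.8182 = 36.8182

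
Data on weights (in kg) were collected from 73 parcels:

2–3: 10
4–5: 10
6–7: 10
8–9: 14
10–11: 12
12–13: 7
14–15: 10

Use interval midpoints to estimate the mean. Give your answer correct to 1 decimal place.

8.4

Midpoints: 2.5, 4.5, 6.5, 8.5, 10.5, 12.5, 14.5
Σfm = 10×2.5 + 10×4.5 + 10×6.5 + 14×8.5 + 12×10.5 + 7×12.5 + 10×14.5 = 612.5
n = Σf = 73
Mean = 612.5 / 73 = 8.3904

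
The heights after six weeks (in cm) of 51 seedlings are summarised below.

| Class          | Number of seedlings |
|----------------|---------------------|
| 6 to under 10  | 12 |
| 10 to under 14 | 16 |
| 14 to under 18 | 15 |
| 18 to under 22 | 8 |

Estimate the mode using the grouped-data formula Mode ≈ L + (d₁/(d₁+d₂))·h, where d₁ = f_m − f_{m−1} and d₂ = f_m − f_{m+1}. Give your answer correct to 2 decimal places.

Modal class: 10 to under 14 (highest frequency 16).
d₁ = 16 − 12 = 4, d₂ = 16 − 15 = 1
Mode ≈ 10 + (4/(4+1)) × 4 = 10 + 3.2000 = 13.2000

13.20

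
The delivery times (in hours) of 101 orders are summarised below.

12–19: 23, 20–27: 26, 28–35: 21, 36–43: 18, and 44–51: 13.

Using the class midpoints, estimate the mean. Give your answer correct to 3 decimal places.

Midpoints: 15.5, 23.5, 31.5, 39.5, 47.5
Σfm = 23×15.5 + 26×23.5 + 21×31.5 + 18×39.5 + 13×47.5 = 2957.5
n = Σf = 101
Mean = 2957.5 / 101 = 29.2822

29.282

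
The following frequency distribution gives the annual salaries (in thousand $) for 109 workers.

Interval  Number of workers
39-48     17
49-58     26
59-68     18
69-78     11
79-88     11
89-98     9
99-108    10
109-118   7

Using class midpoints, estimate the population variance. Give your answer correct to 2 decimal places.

Midpoints: 43.5, 53.5, 63.5, 73.5, 83.5, 93.5, 103.5, 113.5
n = 109, Σfm = 7671.5, mean = 70.3807
Σfm² = 591265.25
Σf(m − x̄)² = Σfm² − (Σfm)²/n = 591265.25 − 7671.5²/109 = 51339.4495
Population variance = 51339.4495 / 109 = 471.0041

471.00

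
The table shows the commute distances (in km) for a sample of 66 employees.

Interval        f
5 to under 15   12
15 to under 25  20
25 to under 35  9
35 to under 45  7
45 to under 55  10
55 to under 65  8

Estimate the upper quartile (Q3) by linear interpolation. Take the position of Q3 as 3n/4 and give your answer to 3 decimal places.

46.500

Cumulative frequencies: 12, 32, 41, 48, 58, 66
n = 66; position = 3n/4 = 49.5.
This falls in the class 45 to under 55: L = 45, F = 48, f = 10, h = 10.
Upper quartile ≈ 45 + ((49.5 − 48) / 10) × 10 = 46.5000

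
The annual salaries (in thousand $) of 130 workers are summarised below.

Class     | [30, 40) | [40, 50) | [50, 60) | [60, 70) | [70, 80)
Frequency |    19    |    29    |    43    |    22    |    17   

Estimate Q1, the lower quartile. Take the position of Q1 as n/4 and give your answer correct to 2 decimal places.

44.66

Cumulative frequencies: 19, 48, 91, 113, 130
n = 130; position = n/4 = 32.5.
This falls in the class [40, 50): L = 40, F = 19, f = 29, h = 10.
Lower quartile ≈ 40 + ((32.5 − 19) / 29) × 10 = 44.6552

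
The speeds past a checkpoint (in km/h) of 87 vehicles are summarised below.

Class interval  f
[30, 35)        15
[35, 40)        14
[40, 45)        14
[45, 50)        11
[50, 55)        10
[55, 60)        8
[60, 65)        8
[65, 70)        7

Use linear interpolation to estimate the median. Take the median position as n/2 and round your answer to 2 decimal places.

Cumulative frequencies: 15, 29, 43, 54, 64, 72, 80, 87
n = 87; position = n/2 = 43.5.
This falls in the class [45, 50): L = 45, F = 43, f = 11, h = 5.
Median ≈ 45 + ((43.5 − 43) / 11) × 5 = 45.2273

45.23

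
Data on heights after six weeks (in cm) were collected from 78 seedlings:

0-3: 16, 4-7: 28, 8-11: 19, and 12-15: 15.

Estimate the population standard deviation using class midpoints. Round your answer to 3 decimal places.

4.077

Midpoints: 1.5, 5.5, 9.5, 13.5
n = 78, Σfm = 561, mean = 7.1923
Σfm² = 5331.5
Σf(m − x̄)² = Σfm² − (Σfm)²/n = 5331.5 − 561²/78 = 1296.6154
Population variance = 1296.6154 / 78 = 16.6233
Standard deviation = √16.6233 = 4.0772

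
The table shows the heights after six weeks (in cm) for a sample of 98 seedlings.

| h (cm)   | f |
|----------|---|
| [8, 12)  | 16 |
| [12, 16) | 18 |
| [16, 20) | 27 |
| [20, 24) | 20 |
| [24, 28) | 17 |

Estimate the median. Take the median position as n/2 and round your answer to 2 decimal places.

18.22

Cumulative frequencies: 16, 34, 61, 81, 98
n = 98; position = n/2 = 49.
This falls in the class [16, 20): L = 16, F = 34, f = 27, h = 4.
Median ≈ 16 + ((49 − 34) / 27) × 4 = 18.2222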